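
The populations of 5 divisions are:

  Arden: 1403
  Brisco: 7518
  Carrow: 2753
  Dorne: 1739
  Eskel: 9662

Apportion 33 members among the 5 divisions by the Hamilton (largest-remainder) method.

Arden 2, Brisco 11, Carrow 4, Dorne 2, Eskel 14

The standard divisor is 23075/33 ≈ 699.242.
Standard quotas: Arden 2.0065, Brisco 10.7516, Carrow 3.9371, Dorne 2.4870, Eskel 13.8178.
Lower quotas: Arden 2, Brisco 10, Carrow 3, Dorne 2, Eskel 13 (sum 30, leaving 3 seats).
Remainders in descending order: Carrow 0.9371, Eskel 0.8178, Brisco 0.7516, Dorne 0.4870, Arden 0.0065.
The surplus seats go to Carrow, Eskel, Brisco.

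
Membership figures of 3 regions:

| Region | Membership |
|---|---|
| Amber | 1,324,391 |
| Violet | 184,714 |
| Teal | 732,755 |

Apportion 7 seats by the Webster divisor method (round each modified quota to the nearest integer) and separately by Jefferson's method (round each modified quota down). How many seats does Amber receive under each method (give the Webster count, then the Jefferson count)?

Webster: Amber 4, Violet 1, Teal 2.
Jefferson: Amber 5, Violet 0, Teal 2.
Amber gets 4 under Webster and 5 under Jefferson.

4 and 5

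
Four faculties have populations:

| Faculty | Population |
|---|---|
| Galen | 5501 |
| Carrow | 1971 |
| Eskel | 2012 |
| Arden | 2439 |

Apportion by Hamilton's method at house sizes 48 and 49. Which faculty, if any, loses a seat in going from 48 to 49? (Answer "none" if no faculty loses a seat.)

none

At 48 seats: Galen 22, Carrow 8, Eskel 8, Arden 10.
At 49 seats: Galen 23, Carrow 8, Eskel 8, Arden 10.
No faculty's allocation decreased.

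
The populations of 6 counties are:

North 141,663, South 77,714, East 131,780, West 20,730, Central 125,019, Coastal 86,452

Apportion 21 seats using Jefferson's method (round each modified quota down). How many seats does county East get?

5

Standard divisor 583358/21 ≈ 27778.952; standard quotas: North 5.100, South 2.798, East 4.744, West 0.746, Central 4.500, Coastal 3.112.
Rounding down gives 5, 2, 4, 0, 4, 3 = 18 seats, so the divisor must be adjusted.
With modified divisor 24300: modified quotas North 5.830, South 3.198, East 5.423, West 0.853, Central 5.145, Coastal 3.558.
Rounding down: North 5, South 3, East 5, West 0, Central 5, Coastal 3 (total 21).
East receives 5.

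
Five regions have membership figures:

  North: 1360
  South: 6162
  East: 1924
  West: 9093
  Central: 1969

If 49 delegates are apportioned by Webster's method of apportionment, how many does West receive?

21

Standard divisor 20508/49 ≈ 418.531; standard quotas: North 3.249, South 14.723, East 4.597, West 21.726, Central 4.705.
Rounding to the nearest integer gives 3, 15, 5, 22, 5 = 50 seats, so the divisor must be adjusted.
With modified divisor 424: modified quotas North 3.208, South 14.533, East 4.538, West 21.446, Central 4.644.
Rounding to the nearest integer: North 3, South 15, East 5, West 21, Central 5 (total 49).
West receives 21.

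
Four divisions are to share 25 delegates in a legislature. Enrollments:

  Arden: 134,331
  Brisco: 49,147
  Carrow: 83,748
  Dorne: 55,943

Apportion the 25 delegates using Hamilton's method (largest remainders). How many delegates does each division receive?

Arden 10, Brisco 4, Carrow 7, Dorne 4

Standard divisor: 323169 ÷ 25 ≈ 12926.76.
Standard quotas: Arden 10.3917, Brisco 3.8020, Carrow 6.4787, Dorne 4.3277.
Lower quotas: Arden 10, Brisco 3, Carrow 6, Dorne 4 (sum 23, leaving 2 seats).
Remainders in descending order: Brisco 0.8020, Carrow 0.4787, Arden 0.3917, Dorne 0.3277.
The surplus seats go to Brisco, Carrow.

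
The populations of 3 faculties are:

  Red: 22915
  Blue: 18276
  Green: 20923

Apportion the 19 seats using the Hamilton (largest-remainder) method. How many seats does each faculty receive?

Red: 7, Blue: 6, Green: 6

Total 62114; standard divisor 62114/19 ≈ 3269.158.
Standard quotas: Red 7.0095, Blue 5.5904, Green 6.4001.
Lower quotas: Red 7, Blue 5, Green 6 (sum 18, leaving 1 seat).
Remainders in descending order: Blue 0.5904, Green 0.4001, Red 0.0095.
The surplus seat goes to Blue.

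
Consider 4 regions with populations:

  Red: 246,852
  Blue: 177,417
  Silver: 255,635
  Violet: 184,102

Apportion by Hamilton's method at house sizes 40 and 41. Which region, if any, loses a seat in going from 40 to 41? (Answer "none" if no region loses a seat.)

none

At 40 seats: Red 11, Blue 8, Silver 12, Violet 9.
At 41 seats: Red 12, Blue 8, Silver 12, Violet 9.
No region's allocation decreased.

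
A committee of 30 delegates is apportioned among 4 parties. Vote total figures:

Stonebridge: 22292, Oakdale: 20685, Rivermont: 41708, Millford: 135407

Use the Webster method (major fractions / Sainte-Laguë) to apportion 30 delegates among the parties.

Standard divisor 220092/30 ≈ 7336.4; standard quotas: Stonebridge 3.039, Oakdale 2.820, Rivermont 5.685, Millford 18.457.
Rounding to the nearest integer gives Stonebridge 3, Oakdale 3, Rivermont 6, Millford 18 — total 30, matching the house size, so no adjustment is needed.

Stonebridge 3, Oakdale 3, Rivermont 6, Millford 18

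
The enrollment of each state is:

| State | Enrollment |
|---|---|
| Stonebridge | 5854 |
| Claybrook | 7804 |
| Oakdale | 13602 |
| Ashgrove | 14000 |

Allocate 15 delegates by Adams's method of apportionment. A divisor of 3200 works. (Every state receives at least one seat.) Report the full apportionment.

Stonebridge 2; Claybrook 3; Oakdale 5; Ashgrove 5

With modified divisor 3200: modified quotas Stonebridge 1.829, Claybrook 2.439, Oakdale 4.251, Ashgrove 4.375.
Rounding up: Stonebridge 2, Claybrook 3, Oakdale 5, Ashgrove 5 (total 15).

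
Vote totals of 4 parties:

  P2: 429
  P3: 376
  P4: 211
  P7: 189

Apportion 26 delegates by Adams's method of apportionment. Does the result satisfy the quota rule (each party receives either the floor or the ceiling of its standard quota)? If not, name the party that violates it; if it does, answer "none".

Standard quotas: P2 9.256, P3 8.113, P4 4.553, P7 4.078.
Adams allocation: P2 9, P3 8, P4 5, P7 4.
Every allocation lies between the lower and upper quota.

none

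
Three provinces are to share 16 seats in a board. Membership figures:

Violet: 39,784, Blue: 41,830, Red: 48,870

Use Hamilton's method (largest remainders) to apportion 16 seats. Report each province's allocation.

The standard divisor is 130484/16 ≈ 8155.25.
Standard quotas: Violet 4.8783, Blue 5.1292, Red 5.9925.
Lower quotas: Violet 4, Blue 5, Red 5 (sum 14, leaving 2 seats).
Remainders in descending order: Red 0.9925, Violet 0.8783, Blue 0.1292.
Largest remainders: Red, Violet receive the extra seats.

Violet=5, Blue=5, Red=6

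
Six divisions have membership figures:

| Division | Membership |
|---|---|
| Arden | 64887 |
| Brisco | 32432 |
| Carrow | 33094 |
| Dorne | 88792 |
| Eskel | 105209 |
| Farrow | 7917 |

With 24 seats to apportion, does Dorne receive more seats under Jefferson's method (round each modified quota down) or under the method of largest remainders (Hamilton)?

Jefferson

Jefferson: Arden 5, Brisco 2, Carrow 2, Dorne 7, Eskel 8, Farrow 0.
Hamilton: Arden 5, Brisco 2, Carrow 2, Dorne 6, Eskel 8, Farrow 1.
Dorne gets 7 under Jefferson and 6 under Hamilton.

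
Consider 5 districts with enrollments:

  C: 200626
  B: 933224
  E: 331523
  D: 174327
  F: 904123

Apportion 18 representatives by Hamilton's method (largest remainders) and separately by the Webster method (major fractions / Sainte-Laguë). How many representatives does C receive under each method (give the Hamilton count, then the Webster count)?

Hamilton: C 2, B 7, E 2, D 1, F 6.
Webster: C 1, B 7, E 2, D 1, F 7.
C gets 2 under Hamilton and 1 under Webster.

2 and 1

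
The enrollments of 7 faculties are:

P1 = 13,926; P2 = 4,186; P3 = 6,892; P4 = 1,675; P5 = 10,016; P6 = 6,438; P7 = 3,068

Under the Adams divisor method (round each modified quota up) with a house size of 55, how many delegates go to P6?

8

Standard divisor 46201/55 ≈ 840.018; standard quotas: P1 16.578, P2 4.983, P3 8.205, P4 1.994, P5 11.924, P6 7.664, P7 3.652.
Rounding up gives 17, 5, 9, 2, 12, 8, 4 = 57 seats, so the divisor must be adjusted.
With modified divisor 900: modified quotas P1 15.473, P2 4.651, P3 7.658, P4 1.861, P5 11.129, P6 7.153, P7 3.409.
Rounding up: P1 16, P2 5, P3 8, P4 2, P5 12, P6 8, P7 4 (total 55).
P6 receives 8.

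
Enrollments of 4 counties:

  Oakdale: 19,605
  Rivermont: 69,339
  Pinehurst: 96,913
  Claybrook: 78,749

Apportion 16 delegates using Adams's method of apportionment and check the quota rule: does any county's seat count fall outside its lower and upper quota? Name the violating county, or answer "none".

Standard quotas: Oakdale 1.185, Rivermont 4.193, Pinehurst 5.860, Claybrook 4.762.
Adams allocation: Oakdale 2, Rivermont 4, Pinehurst 5, Claybrook 5.
Every allocation lies between the lower and upper quota.

none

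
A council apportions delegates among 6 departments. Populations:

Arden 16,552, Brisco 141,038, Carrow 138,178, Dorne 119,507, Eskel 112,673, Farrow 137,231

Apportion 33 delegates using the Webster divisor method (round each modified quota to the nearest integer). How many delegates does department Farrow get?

7

Standard divisor 665179/33 ≈ 20156.939; standard quotas: Arden 0.821, Brisco 6.997, Carrow 6.855, Dorne 5.929, Eskel 5.590, Farrow 6.808.
Rounding to the nearest integer gives 1, 7, 7, 6, 6, 7 = 34 seats, so the divisor must be adjusted.
With modified divisor 20800: modified quotas Arden 0.796, Brisco 6.781, Carrow 6.643, Dorne 5.746, Eskel 5.417, Farrow 6.598.
Rounding to the nearest integer: Arden 1, Brisco 7, Carrow 7, Dorne 6, Eskel 5, Farrow 7 (total 33).
Farrow receives 7.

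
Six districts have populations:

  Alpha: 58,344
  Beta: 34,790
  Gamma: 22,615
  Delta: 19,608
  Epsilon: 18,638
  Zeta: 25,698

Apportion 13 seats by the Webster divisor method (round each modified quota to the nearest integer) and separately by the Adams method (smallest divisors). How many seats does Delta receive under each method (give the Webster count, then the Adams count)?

Webster: Alpha 4, Beta 3, Gamma 2, Delta 1, Epsilon 1, Zeta 2.
Adams: Alpha 4, Beta 2, Gamma 2, Delta 2, Epsilon 1, Zeta 2.
Delta gets 1 under Webster and 2 under Adams.

1 and 2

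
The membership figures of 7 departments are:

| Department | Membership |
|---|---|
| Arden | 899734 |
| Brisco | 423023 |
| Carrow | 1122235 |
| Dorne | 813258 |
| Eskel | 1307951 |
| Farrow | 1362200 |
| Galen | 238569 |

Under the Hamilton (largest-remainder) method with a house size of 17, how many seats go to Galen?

1

Standard divisor: 6166970 ÷ 17 ≈ 362762.941.
Standard quotas: Arden 2.4802, Brisco 1.1661, Carrow 3.0936, Dorne 2.2418, Eskel 3.6055, Farrow 3.7551, Galen 0.6576.
Lower quotas: Arden 2, Brisco 1, Carrow 3, Dorne 2, Eskel 3, Farrow 3, Galen 0 (sum 14, leaving 3 seats).
Remainders in descending order: Farrow 0.7551, Galen 0.6576, Eskel 0.6055, Arden 0.4802, Dorne 0.2418, Brisco 0.1661, Carrow 0.0936.
Largest remainders: Farrow, Galen, Eskel receive the extra seats.
Galen receives 1.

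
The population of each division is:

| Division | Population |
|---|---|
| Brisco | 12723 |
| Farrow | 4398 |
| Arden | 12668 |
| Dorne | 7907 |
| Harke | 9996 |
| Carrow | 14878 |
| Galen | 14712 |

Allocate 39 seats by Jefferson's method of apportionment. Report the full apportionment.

Brisco=6; Farrow=2; Arden=6; Dorne=4; Harke=5; Carrow=8; Galen=8

Standard divisor 77282/39 ≈ 1981.59; standard quotas: Brisco 6.421, Farrow 2.219, Arden 6.393, Dorne 3.990, Harke 5.044, Carrow 7.508, Galen 7.424.
Rounding down gives 6, 2, 6, 3, 5, 7, 7 = 36 seats, so the divisor must be adjusted.
With modified divisor 1830: modified quotas Brisco 6.952, Farrow 2.403, Arden 6.922, Dorne 4.321, Harke 5.462, Carrow 8.130, Galen 8.039.
Rounding down: Brisco 6, Farrow 2, Arden 6, Dorne 4, Harke 5, Carrow 8, Galen 8 (total 39).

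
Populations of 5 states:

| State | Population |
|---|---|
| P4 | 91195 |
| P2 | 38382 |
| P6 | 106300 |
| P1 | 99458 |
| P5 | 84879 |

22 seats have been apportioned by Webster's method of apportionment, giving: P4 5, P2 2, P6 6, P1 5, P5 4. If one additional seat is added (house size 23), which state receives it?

P5

Priority for the next seat is population ÷ (current seats + 0.5).
Priorities: P4 16580.909, P2 15352.800, P6 16353.846, P1 18083.273, P5 18862.000.
Highest priority: P5.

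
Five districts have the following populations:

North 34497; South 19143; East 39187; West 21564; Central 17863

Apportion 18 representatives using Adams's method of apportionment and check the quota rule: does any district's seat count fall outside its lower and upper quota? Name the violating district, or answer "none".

Standard quotas: North 4.695, South 2.605, East 5.333, West 2.935, Central 2.431.
Adams allocation: North 4, South 3, East 5, West 3, Central 3.
Every allocation lies between the lower and upper quota.

none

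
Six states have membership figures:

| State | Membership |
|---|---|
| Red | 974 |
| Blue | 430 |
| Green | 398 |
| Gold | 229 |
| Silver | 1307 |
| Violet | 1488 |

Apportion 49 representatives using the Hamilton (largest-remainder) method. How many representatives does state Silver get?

13

Total 4826; standard divisor 4826/49 ≈ 98.49.
Standard quotas: Red 9.889, Blue 4.366, Green 4.041, Gold 2.325, Silver 13.270, Violet 15.108.
Lower quotas: Red 9, Blue 4, Green 4, Gold 2, Silver 13, Violet 15 (sum 47, leaving 2 seats).
Remainders in descending order: Red 0.889, Blue 0.366, Gold 0.325, Silver 0.270, Violet 0.108, Green 0.041.
The surplus seats go to Red, Blue.
Silver receives 13.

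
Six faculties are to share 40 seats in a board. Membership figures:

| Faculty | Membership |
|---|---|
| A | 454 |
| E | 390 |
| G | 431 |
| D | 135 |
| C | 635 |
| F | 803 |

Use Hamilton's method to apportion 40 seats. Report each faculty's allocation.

Total 2848; standard divisor 2848/40 ≈ 71.2.
Standard quotas: A 6.376, E 5.478, G 6.053, D 1.896, C 8.919, F 11.278.
Lower quotas: A 6, E 5, G 6, D 1, C 8, F 11 (sum 37, leaving 3 seats).
Remainders in descending order: C 0.919, D 0.896, E 0.478, A 0.376, F 0.278, G 0.053.
The surplus seats go to C, D, E.

A: 6, E: 6, G: 6, D: 2, C: 9, F: 11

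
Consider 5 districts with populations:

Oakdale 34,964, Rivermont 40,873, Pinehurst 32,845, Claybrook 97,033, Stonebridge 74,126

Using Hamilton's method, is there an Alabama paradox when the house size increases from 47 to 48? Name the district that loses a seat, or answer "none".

Pinehurst

At 47 seats: Oakdale 6, Rivermont 7, Pinehurst 6, Claybrook 16, Stonebridge 12.
At 48 seats: Oakdale 6, Rivermont 7, Pinehurst 5, Claybrook 17, Stonebridge 13.
Pinehurst drops from 6 to 5.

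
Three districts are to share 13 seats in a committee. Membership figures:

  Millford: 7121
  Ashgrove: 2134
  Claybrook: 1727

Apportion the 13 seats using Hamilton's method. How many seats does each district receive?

The standard divisor is 10982/13 ≈ 844.769.
Standard quotas: Millford 8.4295, Ashgrove 2.5261, Claybrook 2.0443.
Lower quotas: Millford 8, Ashgrove 2, Claybrook 2 (sum 12, leaving 1 seat).
Remainders in descending order: Ashgrove 0.5261, Millford 0.4295, Claybrook 0.0443.
The surplus seat goes to Ashgrove.

Millford=8, Ashgrove=3, Claybrook=2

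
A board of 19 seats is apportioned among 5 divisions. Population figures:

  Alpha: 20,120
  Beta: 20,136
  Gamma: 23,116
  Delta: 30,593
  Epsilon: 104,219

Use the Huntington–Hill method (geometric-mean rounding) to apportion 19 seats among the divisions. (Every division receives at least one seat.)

Alpha 2, Beta 2, Gamma 2, Delta 3, Epsilon 10

With divisor 10461: modified quotas Alpha 1.923, Beta 1.925, Gamma 2.210, Delta 2.924, Epsilon 9.963.
Geometric-mean thresholds: Alpha √(1·2)=1.414, Beta √(1·2)=1.414, Gamma √(2·3)=2.449, Delta √(2·3)=2.449, Epsilon √(9·10)=9.487.
Each quota rounded against its threshold gives Alpha 2, Beta 2, Gamma 2, Delta 3, Epsilon 10 (total 19).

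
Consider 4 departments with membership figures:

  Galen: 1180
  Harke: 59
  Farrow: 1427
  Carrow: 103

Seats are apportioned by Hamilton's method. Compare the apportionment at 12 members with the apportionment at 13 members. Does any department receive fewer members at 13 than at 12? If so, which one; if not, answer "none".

Carrow

At 12 seats: Galen 5, Harke 0, Farrow 6, Carrow 1.
At 13 seats: Galen 6, Harke 0, Farrow 7, Carrow 0.
Carrow drops from 1 to 0.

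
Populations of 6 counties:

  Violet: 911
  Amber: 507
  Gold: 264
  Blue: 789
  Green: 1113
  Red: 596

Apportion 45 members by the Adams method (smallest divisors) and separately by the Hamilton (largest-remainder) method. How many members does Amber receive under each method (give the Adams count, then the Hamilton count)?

Adams: Violet 10, Amber 6, Gold 3, Blue 8, Green 12, Red 6.
Hamilton: Violet 10, Amber 5, Gold 3, Blue 9, Green 12, Red 6.
Amber gets 6 under Adams and 5 under Hamilton.

6 and 5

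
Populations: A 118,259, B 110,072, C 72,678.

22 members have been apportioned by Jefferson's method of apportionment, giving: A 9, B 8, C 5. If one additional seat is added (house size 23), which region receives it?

Priority for the next seat is population ÷ (current seats + 1).
Priorities: A 11825.900, B 12230.222, C 12113.000.
Highest priority: B.

B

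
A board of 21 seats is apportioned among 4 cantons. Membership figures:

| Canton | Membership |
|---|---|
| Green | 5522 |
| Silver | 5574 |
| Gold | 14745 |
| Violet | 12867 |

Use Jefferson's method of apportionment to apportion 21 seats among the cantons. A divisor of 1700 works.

Green 3, Silver 3, Gold 8, Violet 7

With modified divisor 1700: modified quotas Green 3.248, Silver 3.279, Gold 8.674, Violet 7.569.
Rounding down: Green 3, Silver 3, Gold 8, Violet 7 (total 21).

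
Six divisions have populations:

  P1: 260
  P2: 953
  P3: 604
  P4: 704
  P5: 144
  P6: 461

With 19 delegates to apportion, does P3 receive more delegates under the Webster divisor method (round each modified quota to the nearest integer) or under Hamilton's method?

Hamilton

Webster: P1 2, P2 6, P3 3, P4 4, P5 1, P6 3.
Hamilton: P1 1, P2 6, P3 4, P4 4, P5 1, P6 3.
P3 gets 3 under Webster and 4 under Hamilton.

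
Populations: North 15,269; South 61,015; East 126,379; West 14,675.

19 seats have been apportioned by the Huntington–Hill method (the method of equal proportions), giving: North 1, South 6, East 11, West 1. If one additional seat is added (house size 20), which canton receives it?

East

Priority for the next seat is population ÷ (√(s·(s+1))).
Priorities: North 10796.813, South 9414.819, East 10999.880, West 10376.792.
Highest priority: East.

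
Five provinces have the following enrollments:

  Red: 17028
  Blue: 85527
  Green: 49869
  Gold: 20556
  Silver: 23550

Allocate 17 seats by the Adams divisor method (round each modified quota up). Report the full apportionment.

Standard divisor 196530/17 ≈ 11560.588; standard quotas: Red 1.473, Blue 7.398, Green 4.314, Gold 1.778, Silver 2.037.
Rounding up gives 2, 8, 5, 2, 3 = 20 seats, so the divisor must be adjusted.
With modified divisor 13400: modified quotas Red 1.271, Blue 6.383, Green 3.722, Gold 1.534, Silver 1.757.
Rounding up: Red 2, Blue 7, Green 4, Gold 2, Silver 2 (total 17).

Red: 2, Blue: 7, Green: 4, Gold: 2, Silver: 2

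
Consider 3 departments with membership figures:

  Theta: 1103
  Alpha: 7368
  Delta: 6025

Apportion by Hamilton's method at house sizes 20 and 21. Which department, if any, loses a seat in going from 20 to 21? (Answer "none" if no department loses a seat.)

At 20 seats: Theta 2, Alpha 10, Delta 8.
At 21 seats: Theta 1, Alpha 11, Delta 9.
Theta drops from 2 to 1.

Theta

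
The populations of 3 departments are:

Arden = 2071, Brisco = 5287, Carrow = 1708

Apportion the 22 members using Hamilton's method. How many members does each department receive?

Arden=5, Brisco=13, Carrow=4

Total 9066; standard divisor 9066/22 ≈ 412.091.
Standard quotas: Arden 5.0256, Brisco 12.8297, Carrow 4.1447.
Lower quotas: Arden 5, Brisco 12, Carrow 4 (sum 21, leaving 1 seat).
Remainders in descending order: Brisco 0.8297, Carrow 0.1447, Arden 0.0256.
The surplus seat goes to Brisco.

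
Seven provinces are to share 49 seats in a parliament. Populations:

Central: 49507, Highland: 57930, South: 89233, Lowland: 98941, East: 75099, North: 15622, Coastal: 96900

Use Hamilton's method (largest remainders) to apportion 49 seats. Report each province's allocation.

Central 5; Highland 6; South 9; Lowland 10; East 8; North 1; Coastal 10

The standard divisor is 483232/49 ≈ 9861.878.
Standard quotas: Central 5.0200, Highland 5.8741, South 9.0483, Lowland 10.0327, East 7.6151, North 1.5841, Coastal 9.8257.
Lower quotas: Central 5, Highland 5, South 9, Lowland 10, East 7, North 1, Coastal 9 (sum 46, leaving 3 seats).
Remainders in descending order: Highland 0.8741, Coastal 0.8257, East 0.6151, North 0.5841, South 0.0483, Lowland 0.0327, Central 0.0200.
Largest remainders: Highland, Coastal, East receive the extra seats.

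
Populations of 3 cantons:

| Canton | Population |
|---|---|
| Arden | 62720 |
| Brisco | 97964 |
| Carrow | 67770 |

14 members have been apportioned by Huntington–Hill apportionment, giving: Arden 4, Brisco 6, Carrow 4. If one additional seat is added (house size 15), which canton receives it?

Priority for the next seat is population ÷ (√(s·(s+1))).
Priorities: Arden 14024.618, Brisco 15116.173, Carrow 15153.833.
Highest priority: Carrow.

Carrow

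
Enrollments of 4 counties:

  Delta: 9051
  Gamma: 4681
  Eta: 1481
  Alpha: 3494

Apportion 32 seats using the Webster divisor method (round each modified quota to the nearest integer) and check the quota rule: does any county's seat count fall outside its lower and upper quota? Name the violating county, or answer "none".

none

Standard quotas: Delta 15.483, Gamma 8.007, Eta 2.533, Alpha 5.977.
Webster allocation: Delta 15, Gamma 8, Eta 3, Alpha 6.
Every allocation lies between the lower and upper quota.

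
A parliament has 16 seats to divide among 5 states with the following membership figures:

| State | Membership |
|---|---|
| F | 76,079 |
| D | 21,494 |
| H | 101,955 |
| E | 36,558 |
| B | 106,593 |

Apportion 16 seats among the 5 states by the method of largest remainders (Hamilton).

F 3, D 1, H 5, E 2, B 5

Standard divisor: 342679 ÷ 16 ≈ 21417.438.
Standard quotas: F 3.5522, D 1.0036, H 4.7604, E 1.7069, B 4.9769.
Lower quotas: F 3, D 1, H 4, E 1, B 4 (sum 13, leaving 3 seats).
Remainders in descending order: B 0.9769, H 0.7604, E 0.7069, F 0.5522, D 0.0036.
The surplus seats go to B, H, E.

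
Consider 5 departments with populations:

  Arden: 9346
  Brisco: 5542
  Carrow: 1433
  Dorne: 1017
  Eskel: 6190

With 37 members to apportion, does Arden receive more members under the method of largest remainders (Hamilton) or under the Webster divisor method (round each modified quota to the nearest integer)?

Hamilton: Arden 15, Brisco 9, Carrow 2, Dorne 1, Eskel 10.
Webster: Arden 14, Brisco 9, Carrow 2, Dorne 2, Eskel 10.
Arden gets 15 under Hamilton and 14 under Webster.

Hamilton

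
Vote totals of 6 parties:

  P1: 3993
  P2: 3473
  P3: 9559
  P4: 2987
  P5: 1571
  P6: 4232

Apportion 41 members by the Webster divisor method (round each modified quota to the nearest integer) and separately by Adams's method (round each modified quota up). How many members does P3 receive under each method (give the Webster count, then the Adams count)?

15 and 14

Webster: P1 6, P2 6, P3 15, P4 5, P5 2, P6 7.
Adams: P1 6, P2 6, P3 14, P4 5, P5 3, P6 7.
P3 gets 15 under Webster and 14 under Adams.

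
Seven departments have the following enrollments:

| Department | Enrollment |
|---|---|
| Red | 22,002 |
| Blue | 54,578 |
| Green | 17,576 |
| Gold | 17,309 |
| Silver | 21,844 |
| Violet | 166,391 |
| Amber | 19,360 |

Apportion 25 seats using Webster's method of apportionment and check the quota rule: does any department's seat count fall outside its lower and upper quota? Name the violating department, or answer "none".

none

Standard quotas: Red 1.724, Blue 4.276, Green 1.377, Gold 1.356, Silver 1.712, Violet 13.038, Amber 1.517.
Webster allocation: Red 2, Blue 4, Green 1, Gold 1, Silver 2, Violet 13, Amber 2.
Every allocation lies between the lower and upper quota.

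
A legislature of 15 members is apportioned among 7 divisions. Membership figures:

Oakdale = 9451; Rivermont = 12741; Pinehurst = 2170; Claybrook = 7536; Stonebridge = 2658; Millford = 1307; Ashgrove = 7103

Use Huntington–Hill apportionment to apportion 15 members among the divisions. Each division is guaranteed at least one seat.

Oakdale 3, Rivermont 4, Pinehurst 1, Claybrook 3, Stonebridge 1, Millford 1, Ashgrove 2

With divisor 2988: modified quotas Oakdale 3.163, Rivermont 4.264, Pinehurst 0.726, Claybrook 2.522, Stonebridge 0.890, Millford 0.437, Ashgrove 2.377.
Geometric-mean thresholds: Oakdale √(3·4)=3.464, Rivermont √(4·5)=4.472, Pinehurst (min 1), Claybrook √(2·3)=2.449, Stonebridge (min 1), Millford (min 1), Ashgrove √(2·3)=2.449.
Each quota rounded against its threshold gives Oakdale 3, Rivermont 4, Pinehurst 1, Claybrook 3, Stonebridge 1, Millford 1, Ashgrove 2 (total 15).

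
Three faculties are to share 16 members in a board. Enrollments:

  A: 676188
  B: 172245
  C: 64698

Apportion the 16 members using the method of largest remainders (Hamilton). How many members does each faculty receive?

Total 913131; standard divisor 913131/16 ≈ 57070.688.
Standard quotas: A 11.8483, B 3.0181, C 1.1336.
Lower quotas: A 11, B 3, C 1 (sum 15, leaving 1 seat).
Remainders in descending order: A 0.8483, C 0.1336, B 0.0181.
The surplus seat goes to A.

A: 12, B: 3, C: 1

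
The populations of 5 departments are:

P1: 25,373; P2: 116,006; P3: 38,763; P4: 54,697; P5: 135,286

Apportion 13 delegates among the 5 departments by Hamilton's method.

P1 1; P2 4; P3 1; P4 2; P5 5

Total 370125; standard divisor 370125/13 ≈ 28471.154.
Standard quotas: P1 0.8912, P2 4.0745, P3 1.3615, P4 1.9211, P5 4.7517.
Lower quotas: P1 0, P2 4, P3 1, P4 1, P5 4 (sum 10, leaving 3 seats).
Remainders in descending order: P4 0.9211, P1 0.8912, P5 0.7517, P3 0.3615, P2 0.0745.
The surplus seats go to P4, P1, P5.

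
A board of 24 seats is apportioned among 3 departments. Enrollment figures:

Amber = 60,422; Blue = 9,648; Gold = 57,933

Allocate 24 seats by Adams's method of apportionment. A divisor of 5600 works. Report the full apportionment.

With modified divisor 5600: modified quotas Amber 10.790, Blue 1.723, Gold 10.345.
Rounding up: Amber 11, Blue 2, Gold 11 (total 24).

Amber: 11, Blue: 2, Gold: 11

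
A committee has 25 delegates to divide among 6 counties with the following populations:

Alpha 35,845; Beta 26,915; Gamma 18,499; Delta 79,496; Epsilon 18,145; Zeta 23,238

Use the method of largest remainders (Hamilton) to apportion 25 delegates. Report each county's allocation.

Alpha=5, Beta=3, Gamma=2, Delta=10, Epsilon=2, Zeta=3

Standard divisor: 202138 ÷ 25 ≈ 8085.52.
Standard quotas: Alpha 4.4332, Beta 3.3288, Gamma 2.2879, Delta 9.8319, Epsilon 2.2441, Zeta 2.8740.
Lower quotas: Alpha 4, Beta 3, Gamma 2, Delta 9, Epsilon 2, Zeta 2 (sum 22, leaving 3 seats).
Remainders in descending order: Zeta 0.8740, Delta 0.8319, Alpha 0.4332, Beta 0.3288, Gamma 0.2879, Epsilon 0.2441.
The surplus seats go to Zeta, Delta, Alpha.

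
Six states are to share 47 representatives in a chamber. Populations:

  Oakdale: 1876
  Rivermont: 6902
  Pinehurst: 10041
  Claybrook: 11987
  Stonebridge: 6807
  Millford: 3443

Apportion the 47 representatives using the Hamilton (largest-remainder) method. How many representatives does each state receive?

Oakdale=2, Rivermont=8, Pinehurst=11, Claybrook=14, Stonebridge=8, Millford=4

The standard divisor is 41056/47 ≈ 873.532.
Standard quotas: Oakdale 2.1476, Rivermont 7.9013, Pinehurst 11.4947, Claybrook 13.7225, Stonebridge 7.7925, Millford 3.9415.
Lower quotas: Oakdale 2, Rivermont 7, Pinehurst 11, Claybrook 13, Stonebridge 7, Millford 3 (sum 43, leaving 4 seats).
Remainders in descending order: Millford 0.9415, Rivermont 0.9013, Stonebridge 0.7925, Claybrook 0.7225, Pinehurst 0.4947, Oakdale 0.1476.
Largest remainders: Millford, Rivermont, Stonebridge, Claybrook receive the extra seats.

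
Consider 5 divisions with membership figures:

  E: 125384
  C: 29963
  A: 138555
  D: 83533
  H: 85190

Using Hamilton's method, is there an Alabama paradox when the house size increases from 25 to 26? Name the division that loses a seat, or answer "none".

C

At 25 seats: E 7, C 2, A 7, D 4, H 5.
At 26 seats: E 7, C 1, A 8, D 5, H 5.
C drops from 2 to 1.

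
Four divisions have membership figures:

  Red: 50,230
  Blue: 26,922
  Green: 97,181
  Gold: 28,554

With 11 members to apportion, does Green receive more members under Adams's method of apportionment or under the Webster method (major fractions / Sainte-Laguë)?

Webster

Adams: Red 3, Blue 2, Green 4, Gold 2.
Webster: Red 3, Blue 1, Green 5, Gold 2.
Green gets 4 under Adams and 5 under Webster.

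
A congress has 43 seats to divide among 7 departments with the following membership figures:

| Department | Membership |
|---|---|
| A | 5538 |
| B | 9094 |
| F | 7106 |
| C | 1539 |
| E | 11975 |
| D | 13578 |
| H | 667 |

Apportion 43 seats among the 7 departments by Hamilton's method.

A: 5, B: 8, F: 6, C: 1, E: 10, D: 12, H: 1

Standard divisor: 49497 ÷ 43 ≈ 1151.093.
Standard quotas: A 4.8111, B 7.9003, F 6.1733, C 1.3370, E 10.4032, D 11.7957, H 0.5794.
Lower quotas: A 4, B 7, F 6, C 1, E 10, D 11, H 0 (sum 39, leaving 4 seats).
Remainders in descending order: B 0.9003, A 0.8111, D 0.7957, H 0.5794, E 0.4032, C 0.3370, F 0.1733.
The surplus seats go to B, A, D, H.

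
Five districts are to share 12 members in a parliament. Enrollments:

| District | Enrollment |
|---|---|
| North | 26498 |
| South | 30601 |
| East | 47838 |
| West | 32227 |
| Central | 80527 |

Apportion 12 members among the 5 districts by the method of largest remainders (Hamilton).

North 1, South 2, East 3, West 2, Central 4

Standard divisor: 217691 ÷ 12 ≈ 18140.917.
Standard quotas: North 1.4607, South 1.6868, East 2.6370, West 1.7765, Central 4.4390.
Lower quotas: North 1, South 1, East 2, West 1, Central 4 (sum 9, leaving 3 seats).
Remainders in descending order: West 0.7765, South 0.6868, East 0.6370, North 0.4607, Central 0.4390.
Largest remainders: West, South, East receive the extra seats.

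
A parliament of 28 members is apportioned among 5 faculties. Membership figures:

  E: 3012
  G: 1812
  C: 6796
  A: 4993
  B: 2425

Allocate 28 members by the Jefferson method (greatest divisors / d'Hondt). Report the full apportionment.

Standard divisor 19038/28 ≈ 679.929; standard quotas: E 4.430, G 2.665, C 9.995, A 7.343, B 3.567.
Rounding down gives 4, 2, 9, 7, 3 = 25 seats, so the divisor must be adjusted.
With modified divisor 610: modified quotas E 4.938, G 2.970, C 11.141, A 8.185, B 3.975.
Rounding down: E 4, G 2, C 11, A 8, B 3 (total 28).

E 4, G 2, C 11, A 8, B 3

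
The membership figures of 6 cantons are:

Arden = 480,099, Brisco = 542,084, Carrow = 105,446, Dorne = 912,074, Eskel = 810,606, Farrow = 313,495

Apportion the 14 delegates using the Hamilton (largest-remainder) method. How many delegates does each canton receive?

Arden: 2; Brisco: 2; Carrow: 1; Dorne: 4; Eskel: 4; Farrow: 1

The standard divisor is 3163804/14 = 225986.
Standard quotas: Arden 2.1245, Brisco 2.3988, Carrow 0.4666, Dorne 4.0360, Eskel 3.5870, Farrow 1.3872.
Lower quotas: Arden 2, Brisco 2, Carrow 0, Dorne 4, Eskel 3, Farrow 1 (sum 12, leaving 2 seats).
Remainders in descending order: Eskel 0.5870, Carrow 0.4666, Brisco 0.3988, Farrow 0.3872, Arden 0.1245, Dorne 0.0360.
The surplus seats go to Eskel, Carrow.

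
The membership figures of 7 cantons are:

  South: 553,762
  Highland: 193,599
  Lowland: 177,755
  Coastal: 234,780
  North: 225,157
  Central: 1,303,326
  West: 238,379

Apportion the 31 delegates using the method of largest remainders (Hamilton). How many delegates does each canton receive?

South: 6, Highland: 2, Lowland: 2, Coastal: 2, North: 2, Central: 14, West: 3

Total 2926758; standard divisor 2926758/31 ≈ 94411.548.
Standard quotas: South 5.8654, Highland 2.0506, Lowland 1.8828, Coastal 2.4868, North 2.3848, Central 13.8047, West 2.5249.
Lower quotas: South 5, Highland 2, Lowland 1, Coastal 2, North 2, Central 13, West 2 (sum 27, leaving 4 seats).
Remainders in descending order: Lowland 0.8828, South 0.8654, Central 0.8047, West 0.5249, Coastal 0.4868, North 0.3848, Highland 0.0506.
The surplus seats go to Lowland, South, Central, West.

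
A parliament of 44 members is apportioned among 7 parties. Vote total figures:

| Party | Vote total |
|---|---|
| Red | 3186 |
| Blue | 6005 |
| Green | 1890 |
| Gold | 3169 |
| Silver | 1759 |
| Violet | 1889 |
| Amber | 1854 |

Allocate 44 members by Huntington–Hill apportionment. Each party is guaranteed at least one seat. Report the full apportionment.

With divisor 435: modified quotas Red 7.324, Blue 13.805, Green 4.345, Gold 7.285, Silver 4.044, Violet 4.343, Amber 4.262.
Geometric-mean thresholds: Red √(7·8)=7.483, Blue √(13·14)=13.491, Green √(4·5)=4.472, Gold √(7·8)=7.483, Silver √(4·5)=4.472, Violet √(4·5)=4.472, Amber √(4·5)=4.472.
Each quota rounded against its threshold gives Red 7, Blue 14, Green 4, Gold 7, Silver 4, Violet 4, Amber 4 (total 44).

Red=7; Blue=14; Green=4; Gold=7; Silver=4; Violet=4; Amber=4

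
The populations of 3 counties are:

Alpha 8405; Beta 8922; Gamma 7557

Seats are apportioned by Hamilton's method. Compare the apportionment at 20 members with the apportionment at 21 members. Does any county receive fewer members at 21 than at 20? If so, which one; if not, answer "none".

none

At 20 seats: Alpha 7, Beta 7, Gamma 6.
At 21 seats: Alpha 7, Beta 8, Gamma 6.
No county's allocation decreased.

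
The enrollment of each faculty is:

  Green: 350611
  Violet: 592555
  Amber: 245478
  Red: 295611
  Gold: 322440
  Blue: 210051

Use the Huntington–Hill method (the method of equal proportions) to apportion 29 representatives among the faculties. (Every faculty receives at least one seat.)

With divisor 70348: modified quotas Green 4.984, Violet 8.423, Amber 3.489, Red 4.202, Gold 4.583, Blue 2.986.
Geometric-mean thresholds: Green √(4·5)=4.472, Violet √(8·9)=8.485, Amber √(3·4)=3.464, Red √(4·5)=4.472, Gold √(4·5)=4.472, Blue √(2·3)=2.449.
Each quota rounded against its threshold gives Green 5, Violet 8, Amber 4, Red 4, Gold 5, Blue 3 (total 29).

Green 5, Violet 8, Amber 4, Red 4, Gold 5, Blue 3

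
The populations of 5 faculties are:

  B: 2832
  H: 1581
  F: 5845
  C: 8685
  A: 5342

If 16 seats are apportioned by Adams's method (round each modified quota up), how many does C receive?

5

Standard divisor 24285/16 ≈ 1517.812; standard quotas: B 1.866, H 1.042, F 3.851, C 5.722, A 3.520.
Rounding up gives 2, 2, 4, 6, 4 = 18 seats, so the divisor must be adjusted.
With modified divisor 1760: modified quotas B 1.609, H 0.898, F 3.321, C 4.935, A 3.035.
Rounding up: B 2, H 1, F 4, C 5, A 4 (total 16).
C receives 5.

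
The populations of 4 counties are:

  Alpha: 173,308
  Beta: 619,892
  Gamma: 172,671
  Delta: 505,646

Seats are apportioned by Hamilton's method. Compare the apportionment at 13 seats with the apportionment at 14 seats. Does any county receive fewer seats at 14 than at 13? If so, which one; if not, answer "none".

Gamma

At 13 seats: Alpha 2, Beta 5, Gamma 2, Delta 4.
At 14 seats: Alpha 2, Beta 6, Gamma 1, Delta 5.
Gamma drops from 2 to 1.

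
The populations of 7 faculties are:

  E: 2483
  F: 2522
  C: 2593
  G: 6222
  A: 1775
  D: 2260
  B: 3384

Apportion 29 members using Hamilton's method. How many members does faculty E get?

Total 21239; standard divisor 21239/29 ≈ 732.379.
Standard quotas: E 3.3903, F 3.4436, C 3.5405, G 8.4956, A 2.4236, D 3.0858, B 4.6206.
Lower quotas: E 3, F 3, C 3, G 8, A 2, D 3, B 4 (sum 26, leaving 3 seats).
Remainders in descending order: B 0.6206, C 0.5405, G 0.4956, F 0.4436, A 0.4236, E 0.3903, D 0.0858.
The surplus seats go to B, C, G.
E receives 3.

3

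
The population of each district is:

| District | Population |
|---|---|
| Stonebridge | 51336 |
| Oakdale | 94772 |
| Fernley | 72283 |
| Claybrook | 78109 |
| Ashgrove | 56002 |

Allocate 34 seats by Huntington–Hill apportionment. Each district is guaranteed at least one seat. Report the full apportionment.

With divisor 10331: modified quotas Stonebridge 4.969, Oakdale 9.174, Fernley 6.997, Claybrook 7.561, Ashgrove 5.421.
Geometric-mean thresholds: Stonebridge √(4·5)=4.472, Oakdale √(9·10)=9.487, Fernley √(6·7)=6.481, Claybrook √(7·8)=7.483, Ashgrove √(5·6)=5.477.
Each quota rounded against its threshold gives Stonebridge 5, Oakdale 9, Fernley 7, Claybrook 8, Ashgrove 5 (total 34).

Stonebridge 5; Oakdale 9; Fernley 7; Claybrook 8; Ashgrove 5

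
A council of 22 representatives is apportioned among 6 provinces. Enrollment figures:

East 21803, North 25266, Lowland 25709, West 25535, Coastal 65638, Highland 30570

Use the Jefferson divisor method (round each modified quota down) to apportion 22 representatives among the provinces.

Standard divisor 194521/22 ≈ 8841.864; standard quotas: East 2.466, North 2.858, Lowland 2.908, West 2.888, Coastal 7.424, Highland 3.457.
Rounding down gives 2, 2, 2, 2, 7, 3 = 18 seats, so the divisor must be adjusted.
With modified divisor 7900: modified quotas East 2.760, North 3.198, Lowland 3.254, West 3.232, Coastal 8.309, Highland 3.870.
Rounding down: East 2, North 3, Lowland 3, West 3, Coastal 8, Highland 3 (total 22).

East: 2, North: 3, Lowland: 3, West: 3, Coastal: 8, Highland: 3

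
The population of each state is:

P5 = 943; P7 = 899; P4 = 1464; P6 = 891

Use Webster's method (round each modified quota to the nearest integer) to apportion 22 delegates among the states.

Standard divisor 4197/22 ≈ 190.773; standard quotas: P5 4.943, P7 4.712, P4 7.674, P6 4.670.
Rounding to the nearest integer gives 5, 5, 8, 5 = 23 seats, so the divisor must be adjusted.
With modified divisor 197: modified quotas P5 4.787, P7 4.563, P4 7.431, P6 4.523.
Rounding to the nearest integer: P5 5, P7 5, P4 7, P6 5 (total 22).

P5 5, P7 5, P4 7, P6 5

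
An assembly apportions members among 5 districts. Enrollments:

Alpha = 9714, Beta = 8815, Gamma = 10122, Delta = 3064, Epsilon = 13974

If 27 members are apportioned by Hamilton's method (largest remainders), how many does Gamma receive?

Standard divisor: 45689 ÷ 27 ≈ 1692.185.
Standard quotas: Alpha 5.7405, Beta 5.2092, Gamma 5.9816, Delta 1.8107, Epsilon 8.2580.
Lower quotas: Alpha 5, Beta 5, Gamma 5, Delta 1, Epsilon 8 (sum 24, leaving 3 seats).
Remainders in descending order: Gamma 0.9816, Delta 0.8107, Alpha 0.7405, Epsilon 0.2580, Beta 0.2092.
Largest remainders: Gamma, Delta, Alpha receive the extra seats.
Gamma receives 6.

6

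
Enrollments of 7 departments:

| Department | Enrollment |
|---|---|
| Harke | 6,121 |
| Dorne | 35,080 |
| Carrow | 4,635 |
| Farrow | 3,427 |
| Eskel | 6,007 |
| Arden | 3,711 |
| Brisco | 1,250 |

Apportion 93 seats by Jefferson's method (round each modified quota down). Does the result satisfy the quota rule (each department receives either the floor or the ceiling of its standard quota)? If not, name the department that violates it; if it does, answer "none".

Dorne

Standard quotas: Harke 9.451, Dorne 54.165, Carrow 7.157, Farrow 5.291, Eskel 9.275, Arden 5.730, Brisco 1.930.
Jefferson allocation: Harke 9, Dorne 56, Carrow 7, Farrow 5, Eskel 9, Arden 5, Brisco 2.
Dorne has quota 54.165 (lower 54, upper 55) but receives 56 — outside the quota interval.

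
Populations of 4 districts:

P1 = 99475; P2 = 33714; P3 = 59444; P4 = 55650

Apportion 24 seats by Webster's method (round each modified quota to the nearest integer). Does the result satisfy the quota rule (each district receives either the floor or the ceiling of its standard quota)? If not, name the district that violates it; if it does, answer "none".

Standard quotas: P1 9.616, P2 3.259, P3 5.746, P4 5.379.
Webster allocation: P1 10, P2 3, P3 6, P4 5.
Every allocation lies between the lower and upper quota.

none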